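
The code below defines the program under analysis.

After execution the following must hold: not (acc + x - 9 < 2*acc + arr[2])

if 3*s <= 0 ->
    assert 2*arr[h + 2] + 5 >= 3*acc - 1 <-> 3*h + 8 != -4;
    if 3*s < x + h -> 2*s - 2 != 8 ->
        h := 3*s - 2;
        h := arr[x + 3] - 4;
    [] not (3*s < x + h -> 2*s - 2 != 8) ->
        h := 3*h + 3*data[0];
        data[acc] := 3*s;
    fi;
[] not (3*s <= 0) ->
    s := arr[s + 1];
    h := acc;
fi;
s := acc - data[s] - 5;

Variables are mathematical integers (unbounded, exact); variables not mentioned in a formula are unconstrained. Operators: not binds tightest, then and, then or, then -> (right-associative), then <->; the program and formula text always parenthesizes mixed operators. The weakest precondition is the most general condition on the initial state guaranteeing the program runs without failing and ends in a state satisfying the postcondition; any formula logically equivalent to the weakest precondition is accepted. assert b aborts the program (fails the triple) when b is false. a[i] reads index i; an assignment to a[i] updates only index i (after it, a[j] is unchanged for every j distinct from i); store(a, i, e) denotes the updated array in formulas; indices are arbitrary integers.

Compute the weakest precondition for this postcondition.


Working backward. After the program, the postcondition not (acc + x - 9 < 2*acc + arr[2]) must hold; in canonical form it is not (x < arr[2] + acc + 9).
Before s := acc - data[s] - 5: not (x < arr[2] + acc + 9)
Then branch requires (2*arr[h + 2] >= 3*acc - 6 <-> 3*h != -12) and ((3*s < h + x -> 2*s != 10) -> (not (x < arr[2] + acc + 9))) and ((not (3*s < h + x -> 2*s != 10)) -> (not (x < arr[2] + acc + 9))); else branch requires not (x < arr[2] + acc + 9).
Before the if: (3*s <= 0 -> ((2*arr[h + 2] >= 3*acc - 6 <-> 3*h != -12) and ((3*s < h + x -> 2*s != 10) -> (not (x < arr[2] + acc + 9))) and ((not (3*s < h + x -> 2*s != 10)) -> (not (x < arr[2] + acc + 9))))) and ((not (3*s <= 0)) -> (not (x < arr[2] + acc + 9)))
Answer: WP = (3*s <= 0 -> ((2*arr[h + 2] >= 3*acc - 6 <-> 3*h != -12) and ((3*s < h + x -> 2*s != 10) -> (not (x < arr[2] + acc + 9))) and ((not (3*s < h + x -> 2*s != 10)) -> (not (x < arr[2] + acc + 9))))) and ((not (3*s <= 0)) -> (not (x < arr[2] + acc + 9)))


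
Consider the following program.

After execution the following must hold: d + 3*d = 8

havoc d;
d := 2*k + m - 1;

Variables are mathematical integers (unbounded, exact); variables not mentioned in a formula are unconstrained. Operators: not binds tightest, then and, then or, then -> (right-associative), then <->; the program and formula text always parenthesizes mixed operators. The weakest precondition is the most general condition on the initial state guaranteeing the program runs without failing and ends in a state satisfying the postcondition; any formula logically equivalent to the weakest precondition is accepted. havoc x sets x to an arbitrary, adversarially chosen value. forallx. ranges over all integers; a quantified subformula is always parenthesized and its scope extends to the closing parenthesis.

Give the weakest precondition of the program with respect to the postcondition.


Working backward. After the program, the postcondition d + 3*d = 8 must hold; in canonical form it is 4*d = 8.
Before d := 2*k + m - 1: 8*k + 4*m = 12
Before havoc d: 8*k + 4*m = 12
Answer: WP = 8*k + 4*m = 12


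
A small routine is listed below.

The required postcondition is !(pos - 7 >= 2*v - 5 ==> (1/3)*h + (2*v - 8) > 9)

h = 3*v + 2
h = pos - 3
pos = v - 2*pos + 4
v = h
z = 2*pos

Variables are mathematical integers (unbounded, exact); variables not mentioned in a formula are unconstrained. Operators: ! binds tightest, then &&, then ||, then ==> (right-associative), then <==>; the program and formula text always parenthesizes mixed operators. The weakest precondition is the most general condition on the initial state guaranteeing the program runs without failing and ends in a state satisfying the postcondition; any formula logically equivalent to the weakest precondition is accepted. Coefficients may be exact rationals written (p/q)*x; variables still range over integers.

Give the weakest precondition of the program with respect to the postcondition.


Working backward. After the program, the postcondition !(pos - 7 >= 2*v - 5 ==> (1/3)*h + (2*v - 8) > 9) must hold; in canonical form it is !(pos >= 2*v + 2 ==> (1/3)*h + 2*v > 17).
Before z := 2*pos: !(pos >= 2*v + 2 ==> (1/3)*h + 2*v > 17)
Before v := h: !(pos >= 2*h + 2 ==> (7/3)*h > 17)
Before pos := v - 2*pos + 4: !(v >= 2*h + 2*pos - 2 ==> (7/3)*h > 17)
Before h := pos - 3: !(v >= 4*pos - 8 ==> (7/3)*pos > 24)
Before h := 3*v + 2: !(v >= 4*pos - 8 ==> (7/3)*pos > 24)
Answer: WP = !(v >= 4*pos - 8 ==> (7/3)*pos > 24)


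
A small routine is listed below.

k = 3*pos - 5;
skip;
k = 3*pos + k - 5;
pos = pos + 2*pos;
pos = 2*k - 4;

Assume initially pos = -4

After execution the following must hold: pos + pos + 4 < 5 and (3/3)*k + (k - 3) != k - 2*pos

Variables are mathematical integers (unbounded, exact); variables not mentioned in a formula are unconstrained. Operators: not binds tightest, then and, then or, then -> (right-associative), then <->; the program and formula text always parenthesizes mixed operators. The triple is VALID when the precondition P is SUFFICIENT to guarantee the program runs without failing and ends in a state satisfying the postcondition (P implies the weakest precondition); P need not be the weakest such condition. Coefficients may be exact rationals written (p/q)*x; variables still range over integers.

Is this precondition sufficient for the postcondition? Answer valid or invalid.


Working backward. After the program, the postcondition pos + pos + 4 < 5 and (3/3)*k + (k - 3) != k - 2*pos must hold; in canonical form it is 2*pos < 1 and k + 2*pos != 3.
Before pos := 2*k - 4: 4*k < 9 and 5*k != 11
Before pos := pos + 2*pos: 4*k < 9 and 5*k != 11
Before k := 3*pos + k - 5: 4*k + 12*pos < 29 and 5*k + 15*pos != 36
Before skip: 4*k + 12*pos < 29 and 5*k + 15*pos != 36
Before k := 3*pos - 5: 24*pos < 49 and 30*pos != 61
The weakest precondition is 24*pos < 49 and 30*pos != 61.
Check whether pos = -4 implies it.
Every state satisfying the precondition satisfies the weakest precondition: the implication holds.
Answer: valid


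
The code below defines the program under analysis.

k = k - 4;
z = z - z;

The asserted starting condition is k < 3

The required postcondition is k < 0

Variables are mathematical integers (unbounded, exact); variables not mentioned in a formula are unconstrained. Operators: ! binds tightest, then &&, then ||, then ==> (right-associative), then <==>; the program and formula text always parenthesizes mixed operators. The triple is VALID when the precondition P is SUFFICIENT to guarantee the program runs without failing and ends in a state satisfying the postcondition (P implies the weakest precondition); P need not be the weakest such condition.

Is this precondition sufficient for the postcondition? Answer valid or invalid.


Working backward. After the program, k < 0 must hold.
Before z := z - z: k < 0
Before k := k - 4: k < 4
The weakest precondition is k < 4.
Check whether k < 3 implies it.
Every state satisfying the precondition satisfies the weakest precondition: the implication holds.
Answer: valid


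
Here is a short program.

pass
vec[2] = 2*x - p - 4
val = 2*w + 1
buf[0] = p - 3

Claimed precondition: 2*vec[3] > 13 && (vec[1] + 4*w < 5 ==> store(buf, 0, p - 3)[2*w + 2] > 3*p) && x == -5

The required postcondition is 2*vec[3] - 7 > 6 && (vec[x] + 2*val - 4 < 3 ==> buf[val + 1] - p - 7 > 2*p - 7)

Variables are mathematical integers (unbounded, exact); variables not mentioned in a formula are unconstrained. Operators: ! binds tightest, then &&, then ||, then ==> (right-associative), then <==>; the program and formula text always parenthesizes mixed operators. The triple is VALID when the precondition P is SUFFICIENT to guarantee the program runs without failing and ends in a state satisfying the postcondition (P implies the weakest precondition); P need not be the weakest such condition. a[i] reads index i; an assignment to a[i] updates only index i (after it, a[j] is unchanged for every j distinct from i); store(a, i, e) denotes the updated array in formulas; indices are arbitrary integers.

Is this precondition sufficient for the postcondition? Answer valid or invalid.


Working backward. After the program, the postcondition 2*vec[3] - 7 > 6 && (vec[x] + 2*val - 4 < 3 ==> buf[val + 1] - p - 7 > 2*p - 7) must hold; in canonical form it is 2*vec[3] > 13 && (vec[x] + 2*val < 7 ==> buf[val + 1] > 3*p).
Before buf[0] := p - 3: 2*vec[3] > 13 && (vec[x] + 2*val < 7 ==> store(buf, 0, p - 3)[val + 1] > 3*p)
Before val := 2*w + 1: 2*vec[3] > 13 && (vec[x] + 4*w < 5 ==> store(buf, 0, p - 3)[2*w + 2] > 3*p)
Before vec[2] := 2*x - p - 4: 2*vec[3] > 13 && (store(vec, 2, -p + 2*x - 4)[x] + 4*w < 5 ==> store(buf, 0, p - 3)[2*w + 2] > 3*p)
Before skip: 2*vec[3] > 13 && (store(vec, 2, -p + 2*x - 4)[x] + 4*w < 5 ==> store(buf, 0, p - 3)[2*w + 2] > 3*p)
The weakest precondition is 2*vec[3] > 13 && (store(vec, 2, -p + 2*x - 4)[x] + 4*w < 5 ==> store(buf, 0, p - 3)[2*w + 2] > 3*p).
Check whether 2*vec[3] > 13 && (vec[1] + 4*w < 5 ==> store(buf, 0, p - 3)[2*w + 2] > 3*p) && x == -5 implies it.
Countermodel: at the initial state buf = {[-5] = 9, [-2] = -15521, [0] = 9, [1] = 9, [2] = 9, [3] = 9, elsewhere 9}, p = 0, vec = {[-5] = -6516, [-2] = 4, [0] = 4, [1] = 13, [2] = 4, [3] = 7, elsewhere 4}, w = -2, x = -5, the precondition holds but the weakest precondition fails.
Answer: invalid


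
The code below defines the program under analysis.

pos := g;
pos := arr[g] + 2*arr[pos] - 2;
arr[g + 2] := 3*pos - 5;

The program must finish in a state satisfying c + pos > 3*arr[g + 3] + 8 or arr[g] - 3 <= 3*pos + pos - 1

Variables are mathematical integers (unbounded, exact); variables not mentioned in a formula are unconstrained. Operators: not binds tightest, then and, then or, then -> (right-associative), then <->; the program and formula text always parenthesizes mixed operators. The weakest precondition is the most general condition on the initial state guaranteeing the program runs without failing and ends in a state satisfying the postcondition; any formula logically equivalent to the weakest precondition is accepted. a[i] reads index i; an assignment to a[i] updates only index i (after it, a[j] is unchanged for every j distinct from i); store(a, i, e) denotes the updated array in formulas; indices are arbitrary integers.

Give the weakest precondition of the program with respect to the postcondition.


Working backward. After the program, the postcondition c + pos > 3*arr[g + 3] + 8 or arr[g] - 3 <= 3*pos + pos - 1 must hold; in canonical form it is c + pos > 3*arr[g + 3] + 8 or arr[g] <= 4*pos + 2.
Before arr[g + 2] := 3*pos - 5: c + pos > 3*store(arr, g + 2, 3*pos - 5)[g + 3] + 8 or store(arr, g + 2, 3*pos - 5)[g] <= 4*pos + 2
Before pos := arr[g] + 2*arr[pos] - 2: arr[g] + 2*arr[pos] + c > 3*store(arr, g + 2, 3*arr[g] + 6*arr[pos] - 11)[g + 3] + 10 or store(arr, g + 2, 3*arr[g] + 6*arr[pos] - 11)[g] <= 4*arr[g] + 8*arr[pos] - 6
Before pos := g: 3*arr[g] + c > 3*store(arr, g + 2, 9*arr[g] - 11)[g + 3] + 10 or store(arr, g + 2, 9*arr[g] - 11)[g] <= 12*arr[g] - 6
Answer: WP = 3*arr[g] + c > 3*store(arr, g + 2, 9*arr[g] - 11)[g + 3] + 10 or store(arr, g + 2, 9*arr[g] - 11)[g] <= 12*arr[g] - 6


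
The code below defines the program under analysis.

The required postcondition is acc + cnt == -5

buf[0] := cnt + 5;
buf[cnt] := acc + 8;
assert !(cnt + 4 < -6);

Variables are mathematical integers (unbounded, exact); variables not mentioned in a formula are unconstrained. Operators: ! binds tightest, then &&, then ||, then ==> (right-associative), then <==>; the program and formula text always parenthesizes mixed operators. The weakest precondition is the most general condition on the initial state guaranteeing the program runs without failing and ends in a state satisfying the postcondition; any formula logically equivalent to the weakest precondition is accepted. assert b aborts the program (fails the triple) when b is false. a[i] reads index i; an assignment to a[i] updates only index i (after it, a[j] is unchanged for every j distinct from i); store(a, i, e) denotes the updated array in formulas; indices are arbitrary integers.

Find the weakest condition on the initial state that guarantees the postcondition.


Working backward. After the program, acc + cnt == -5 must hold.
Before assert !(cnt + 4 < -6): (!(cnt < -10)) && acc + cnt == -5
Before buf[cnt] := acc + 8: (!(cnt < -10)) && acc + cnt == -5
Before buf[0] := cnt + 5: (!(cnt < -10)) && acc + cnt == -5
Answer: WP = (!(cnt < -10)) && acc + cnt == -5


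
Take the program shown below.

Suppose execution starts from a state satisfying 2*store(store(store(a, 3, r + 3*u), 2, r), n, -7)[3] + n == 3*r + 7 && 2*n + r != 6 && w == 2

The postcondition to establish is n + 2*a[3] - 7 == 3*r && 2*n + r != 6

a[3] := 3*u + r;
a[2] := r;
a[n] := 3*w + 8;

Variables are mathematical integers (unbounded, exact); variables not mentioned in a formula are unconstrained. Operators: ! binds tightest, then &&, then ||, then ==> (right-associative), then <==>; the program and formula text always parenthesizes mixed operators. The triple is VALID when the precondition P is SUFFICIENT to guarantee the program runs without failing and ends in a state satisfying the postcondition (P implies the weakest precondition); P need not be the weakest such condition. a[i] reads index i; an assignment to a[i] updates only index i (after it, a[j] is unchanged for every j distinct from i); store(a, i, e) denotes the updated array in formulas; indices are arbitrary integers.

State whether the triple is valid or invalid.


Working backward. After the program, the postcondition n + 2*a[3] - 7 == 3*r && 2*n + r != 6 must hold; in canonical form it is 2*a[3] + n == 3*r + 7 && 2*n + r != 6.
Before a[n] := 3*w + 8: 2*store(a, n, 3*w + 8)[3] + n == 3*r + 7 && 2*n + r != 6
Before a[2] := r: 2*store(store(a, 2, r), n, 3*w + 8)[3] + n == 3*r + 7 && 2*n + r != 6
Before a[3] := 3*u + r: 2*store(store(store(a, 3, r + 3*u), 2, r), n, 3*w + 8)[3] + n == 3*r + 7 && 2*n + r != 6
The weakest precondition is 2*store(store(store(a, 3, r + 3*u), 2, r), n, 3*w + 8)[3] + n == 3*r + 7 && 2*n + r != 6.
Check whether 2*store(store(store(a, 3, r + 3*u), 2, r), n, -7)[3] + n == 3*r + 7 && 2*n + r != 6 && w == 2 implies it.
Countermodel: at the initial state a = {[2] = 4, [3] = 4, elsewhere 4}, n = 3, r = -6, u = 25042, w = 2, the precondition holds but the weakest precondition fails.
Answer: invalid


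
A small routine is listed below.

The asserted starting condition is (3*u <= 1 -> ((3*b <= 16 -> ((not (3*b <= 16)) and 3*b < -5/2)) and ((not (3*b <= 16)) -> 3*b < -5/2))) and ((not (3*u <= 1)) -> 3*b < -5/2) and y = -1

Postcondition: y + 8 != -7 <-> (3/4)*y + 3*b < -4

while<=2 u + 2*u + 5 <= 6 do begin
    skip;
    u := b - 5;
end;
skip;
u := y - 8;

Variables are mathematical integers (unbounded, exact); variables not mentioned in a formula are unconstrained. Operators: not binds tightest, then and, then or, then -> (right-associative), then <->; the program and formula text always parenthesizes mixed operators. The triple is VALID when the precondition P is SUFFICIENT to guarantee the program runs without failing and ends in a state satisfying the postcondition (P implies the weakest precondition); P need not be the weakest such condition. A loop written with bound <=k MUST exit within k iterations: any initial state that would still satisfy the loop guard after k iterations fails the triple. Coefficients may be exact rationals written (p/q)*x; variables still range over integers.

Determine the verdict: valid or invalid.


Working backward. After the program, the postcondition y + 8 != -7 <-> (3/4)*y + 3*b < -4 must hold; in canonical form it is y != -15 <-> 3*b + (3/4)*y < -4.
Before u := y - 8: y != -15 <-> 3*b + (3/4)*y < -4
Before skip: y != -15 <-> 3*b + (3/4)*y < -4
Before the loop (bound <=2), unroll the exhaustion recursion (WP_0 = exit-now case; WP_j = one more guarded iteration, up to j = 2):
  WP_0: (not (3*u <= 1)) and (y != -15 <-> 3*b + (3/4)*y < -4)
  WP_1: (3*u <= 1 -> ((not (3*b <= 16)) and (y != -15 <-> 3*b + (3/4)*y < -4))) and ((not (3*u <= 1)) -> (y != -15 <-> 3*b + (3/4)*y < -4))
  WP_2: (3*u <= 1 -> ((3*b <= 16 -> ((not (3*b <= 16)) and (y != -15 <-> 3*b + (3/4)*y < -4))) and ((not (3*b <= 16)) -> (y != -15 <-> 3*b + (3/4)*y < -4)))) and ((not (3*u <= 1)) -> (y != -15 <-> 3*b + (3/4)*y < -4))
So before the loop: (3*u <= 1 -> ((3*b <= 16 -> ((not (3*b <= 16)) and (y != -15 <-> 3*b + (3/4)*y < -4))) and ((not (3*b <= 16)) -> (y != -15 <-> 3*b + (3/4)*y < -4)))) and ((not (3*u <= 1)) -> (y != -15 <-> 3*b + (3/4)*y < -4))
The weakest precondition is (3*u <= 1 -> ((3*b <= 16 -> ((not (3*b <= 16)) and (y != -15 <-> 3*b + (3/4)*y < -4))) and ((not (3*b <= 16)) -> (y != -15 <-> 3*b + (3/4)*y < -4)))) and ((not (3*u <= 1)) -> (y != -15 <-> 3*b + (3/4)*y < -4)).
Check whether (3*u <= 1 -> ((3*b <= 16 -> ((not (3*b <= 16)) and 3*b < -5/2)) and ((not (3*b <= 16)) -> 3*b < -5/2))) and ((not (3*u <= 1)) -> 3*b < -5/2) and y = -1 implies it.
Countermodel: at the initial state b = -1, u = 1, y = -1, the precondition holds but the weakest precondition fails.
Answer: invalid


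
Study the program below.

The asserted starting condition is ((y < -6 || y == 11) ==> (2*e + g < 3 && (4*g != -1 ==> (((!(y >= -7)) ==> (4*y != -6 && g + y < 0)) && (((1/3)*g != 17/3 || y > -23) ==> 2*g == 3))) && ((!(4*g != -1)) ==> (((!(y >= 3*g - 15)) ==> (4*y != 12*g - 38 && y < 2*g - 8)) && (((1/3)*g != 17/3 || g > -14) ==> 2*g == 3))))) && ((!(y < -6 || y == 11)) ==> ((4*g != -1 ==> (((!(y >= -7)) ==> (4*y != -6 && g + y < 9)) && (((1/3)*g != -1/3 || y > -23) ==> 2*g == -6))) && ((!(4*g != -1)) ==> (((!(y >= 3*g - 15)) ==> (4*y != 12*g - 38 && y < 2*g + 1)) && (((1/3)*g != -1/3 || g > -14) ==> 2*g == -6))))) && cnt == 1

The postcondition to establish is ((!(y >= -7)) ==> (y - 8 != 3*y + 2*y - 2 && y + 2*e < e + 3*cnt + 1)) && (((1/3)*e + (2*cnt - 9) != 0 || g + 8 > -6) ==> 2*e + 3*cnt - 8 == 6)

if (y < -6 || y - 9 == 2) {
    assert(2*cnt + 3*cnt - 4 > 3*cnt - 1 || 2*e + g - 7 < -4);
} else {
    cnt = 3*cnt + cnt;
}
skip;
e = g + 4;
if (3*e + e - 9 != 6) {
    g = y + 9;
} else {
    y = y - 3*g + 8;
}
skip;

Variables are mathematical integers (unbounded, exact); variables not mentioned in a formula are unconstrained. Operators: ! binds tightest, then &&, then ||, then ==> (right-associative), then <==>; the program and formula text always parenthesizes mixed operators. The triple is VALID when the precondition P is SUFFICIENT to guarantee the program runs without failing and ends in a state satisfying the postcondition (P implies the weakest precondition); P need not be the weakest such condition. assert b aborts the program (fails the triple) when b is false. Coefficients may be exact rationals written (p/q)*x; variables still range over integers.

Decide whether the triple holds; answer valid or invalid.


Working backward. After the program, the postcondition ((!(y >= -7)) ==> (y - 8 != 3*y + 2*y - 2 && y + 2*e < e + 3*cnt + 1)) && (((1/3)*e + (2*cnt - 9) != 0 || g + 8 > -6) ==> 2*e + 3*cnt - 8 == 6) must hold; in canonical form it is ((!(y >= -7)) ==> (4*y != -6 && e + y < 3*cnt + 1)) && ((2*cnt + (1/3)*e != 9 || g > -14) ==> 3*cnt + 2*e == 14).
Before skip: ((!(y >= -7)) ==> (4*y != -6 && e + y < 3*cnt + 1)) && ((2*cnt + (1/3)*e != 9 || g > -14) ==> 3*cnt + 2*e == 14)
Then branch requires ((!(y >= -7)) ==> (4*y != -6 && e + y < 3*cnt + 1)) && ((2*cnt + (1/3)*e != 9 || y > -23) ==> 3*cnt + 2*e == 14); else branch requires ((!(y >= 3*g - 15)) ==> (4*y != 12*g - 38 && e + y < 3*cnt + 3*g - 7)) && ((2*cnt + (1/3)*e != 9 || g > -14) ==> 3*cnt + 2*e == 14).
Before the if: (4*e != 15 ==> (((!(y >= -7)) ==> (4*y != -6 && e + y < 3*cnt + 1)) && ((2*cnt + (1/3)*e != 9 || y > -23) ==> 3*cnt + 2*e == 14))) && ((!(4*e != 15)) ==> (((!(y >= 3*g - 15)) ==> (4*y != 12*g - 38 && e + y < 3*cnt + 3*g - 7)) && ((2*cnt + (1/3)*e != 9 || g > -14) ==> 3*cnt + 2*e == 14)))
Before e := g + 4: (4*g != -1 ==> (((!(y >= -7)) ==> (4*y != -6 && g + y < 3*cnt - 3)) && ((2*cnt + (1/3)*g != 23/3 || y > -23) ==> 3*cnt + 2*g == 6))) && ((!(4*g != -1)) ==> (((!(y >= 3*g - 15)) ==> (4*y != 12*g - 38 && y < 3*cnt + 2*g - 11)) && ((2*cnt + (1/3)*g != 23/3 || g > -14) ==> 3*cnt + 2*g == 6)))
Before skip: (4*g != -1 ==> (((!(y >= -7)) ==> (4*y != -6 && g + y < 3*cnt - 3)) && ((2*cnt + (1/3)*g != 23/3 || y > -23) ==> 3*cnt + 2*g == 6))) && ((!(4*g != -1)) ==> (((!(y >= 3*g - 15)) ==> (4*y != 12*g - 38 && y < 3*cnt + 2*g - 11)) && ((2*cnt + (1/3)*g != 23/3 || g > -14) ==> 3*cnt + 2*g == 6)))
Then branch requires (2*cnt > 3 || 2*e + g < 3) && (4*g != -1 ==> (((!(y >= -7)) ==> (4*y != -6 && g + y < 3*cnt - 3)) && ((2*cnt + (1/3)*g != 23/3 || y > -23) ==> 3*cnt + 2*g == 6))) && ((!(4*g != -1)) ==> (((!(y >= 3*g - 15)) ==> (4*y != 12*g - 38 && y < 3*cnt + 2*g - 11)) && ((2*cnt + (1/3)*g != 23/3 || g > -14) ==> 3*cnt + 2*g == 6))); else branch requires (4*g != -1 ==> (((!(y >= -7)) ==> (4*y != -6 && g + y < 12*cnt - 3)) && ((8*cnt + (1/3)*g != 23/3 || y > -23) ==> 12*cnt + 2*g == 6))) && ((!(4*g != -1)) ==> (((!(y >= 3*g - 15)) ==> (4*y != 12*g - 38 && y < 12*cnt + 2*g - 11)) && ((8*cnt + (1/3)*g != 23/3 || g > -14) ==> 12*cnt + 2*g == 6))).
Before the if: ((y < -6 || y == 11) ==> ((2*cnt > 3 || 2*e + g < 3) && (4*g != -1 ==> (((!(y >= -7)) ==> (4*y != -6 && g + y < 3*cnt - 3)) && ((2*cnt + (1/3)*g != 23/3 || y > -23) ==> 3*cnt + 2*g == 6))) && ((!(4*g != -1)) ==> (((!(y >= 3*g - 15)) ==> (4*y != 12*g - 38 && y < 3*cnt + 2*g - 11)) && ((2*cnt + (1/3)*g != 23/3 || g > -14) ==> 3*cnt + 2*g == 6))))) && ((!(y < -6 || y == 11)) ==> ((4*g != -1 ==> (((!(y >= -7)) ==> (4*y != -6 && g + y < 12*cnt - 3)) && ((8*cnt + (1/3)*g != 23/3 || y > -23) ==> 12*cnt + 2*g == 6))) && ((!(4*g != -1)) ==> (((!(y >= 3*g - 15)) ==> (4*y != 12*g - 38 && y < 12*cnt + 2*g - 11)) && ((8*cnt + (1/3)*g != 23/3 || g > -14) ==> 12*cnt + 2*g == 6)))))
The weakest precondition is ((y < -6 || y == 11) ==> ((2*cnt > 3 || 2*e + g < 3) && (4*g != -1 ==> (((!(y >= -7)) ==> (4*y != -6 && g + y < 3*cnt - 3)) && ((2*cnt + (1/3)*g != 23/3 || y > -23) ==> 3*cnt + 2*g == 6))) && ((!(4*g != -1)) ==> (((!(y >= 3*g - 15)) ==> (4*y != 12*g - 38 && y < 3*cnt + 2*g - 11)) && ((2*cnt + (1/3)*g != 23/3 || g > -14) ==> 3*cnt + 2*g == 6))))) && ((!(y < -6 || y == 11)) ==> ((4*g != -1 ==> (((!(y >= -7)) ==> (4*y != -6 && g + y < 12*cnt - 3)) && ((8*cnt + (1/3)*g != 23/3 || y > -23) ==> 12*cnt + 2*g == 6))) && ((!(4*g != -1)) ==> (((!(y >= 3*g - 15)) ==> (4*y != 12*g - 38 && y < 12*cnt + 2*g - 11)) && ((8*cnt + (1/3)*g != 23/3 || g > -14) ==> 12*cnt + 2*g == 6))))).
Check whether ((y < -6 || y == 11) ==> (2*e + g < 3 && (4*g != -1 ==> (((!(y >= -7)) ==> (4*y != -6 && g + y < 0)) && (((1/3)*g != 17/3 || y > -23) ==> 2*g == 3))) && ((!(4*g != -1)) ==> (((!(y >= 3*g - 15)) ==> (4*y != 12*g - 38 && y < 2*g - 8)) && (((1/3)*g != 17/3 || g > -14) ==> 2*g == 3))))) && ((!(y < -6 || y == 11)) ==> ((4*g != -1 ==> (((!(y >= -7)) ==> (4*y != -6 && g + y < 9)) && (((1/3)*g != -1/3 || y > -23) ==> 2*g == -6))) && ((!(4*g != -1)) ==> (((!(y >= 3*g - 15)) ==> (4*y != 12*g - 38 && y < 2*g + 1)) && (((1/3)*g != -1/3 || g > -14) ==> 2*g == -6))))) && cnt == 1 implies it.
Every state satisfying the precondition satisfies the weakest precondition: the implication holds.
Answer: valid


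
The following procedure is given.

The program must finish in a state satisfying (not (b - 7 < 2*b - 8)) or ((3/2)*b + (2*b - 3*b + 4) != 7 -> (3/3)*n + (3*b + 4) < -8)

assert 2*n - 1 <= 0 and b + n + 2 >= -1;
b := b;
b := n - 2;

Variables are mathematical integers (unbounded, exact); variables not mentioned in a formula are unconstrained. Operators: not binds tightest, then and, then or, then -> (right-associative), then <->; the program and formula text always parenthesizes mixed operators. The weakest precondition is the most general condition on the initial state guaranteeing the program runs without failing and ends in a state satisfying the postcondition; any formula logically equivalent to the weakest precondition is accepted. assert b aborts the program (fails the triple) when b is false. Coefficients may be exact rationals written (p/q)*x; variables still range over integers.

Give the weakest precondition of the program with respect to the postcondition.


Working backward. After the program, the postcondition (not (b - 7 < 2*b - 8)) or ((3/2)*b + (2*b - 3*b + 4) != 7 -> (3/3)*n + (3*b + 4) < -8) must hold; in canonical form it is (not (b > 1)) or ((1/2)*b != 3 -> 3*b + n < -12).
Before b := n - 2: (not (n > 3)) or ((1/2)*n != 4 -> 4*n < -6)
Before b := b: (not (n > 3)) or ((1/2)*n != 4 -> 4*n < -6)
Before assert 2*n - 1 <= 0 and b + n + 2 >= -1: 2*n <= 1 and b + n >= -3 and ((not (n > 3)) or ((1/2)*n != 4 -> 4*n < -6))
Answer: WP = 2*n <= 1 and b + n >= -3 and ((not (n > 3)) or ((1/2)*n != 4 -> 4*n < -6))


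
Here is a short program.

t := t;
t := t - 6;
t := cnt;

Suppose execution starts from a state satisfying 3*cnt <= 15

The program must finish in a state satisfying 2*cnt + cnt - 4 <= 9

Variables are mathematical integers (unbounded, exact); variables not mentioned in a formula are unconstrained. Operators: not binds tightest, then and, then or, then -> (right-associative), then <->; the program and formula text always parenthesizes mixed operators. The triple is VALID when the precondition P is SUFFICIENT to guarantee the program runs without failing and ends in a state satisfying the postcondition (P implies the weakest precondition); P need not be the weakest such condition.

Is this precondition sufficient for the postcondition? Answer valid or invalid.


Working backward. After the program, the postcondition 2*cnt + cnt - 4 <= 9 must hold; in canonical form it is 3*cnt <= 13.
Before t := cnt: 3*cnt <= 13
Before t := t - 6: 3*cnt <= 13
Before t := t: 3*cnt <= 13
The weakest precondition is 3*cnt <= 13.
Check whether 3*cnt <= 15 implies it.
Countermodel: at the initial state cnt = 5, the precondition holds but the weakest precondition fails.
Answer: invalid


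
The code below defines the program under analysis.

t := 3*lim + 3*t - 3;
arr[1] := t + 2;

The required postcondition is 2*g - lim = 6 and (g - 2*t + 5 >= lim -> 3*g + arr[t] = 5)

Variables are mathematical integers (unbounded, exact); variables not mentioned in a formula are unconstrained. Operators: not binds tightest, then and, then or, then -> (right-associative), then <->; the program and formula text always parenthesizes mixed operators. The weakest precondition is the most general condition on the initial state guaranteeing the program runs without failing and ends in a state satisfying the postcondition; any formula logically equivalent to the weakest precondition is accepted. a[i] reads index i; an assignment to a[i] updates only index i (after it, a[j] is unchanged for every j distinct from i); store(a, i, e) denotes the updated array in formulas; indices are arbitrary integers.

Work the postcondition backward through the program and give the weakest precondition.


Working backward. After the program, the postcondition 2*g - lim = 6 and (g - 2*t + 5 >= lim -> 3*g + arr[t] = 5) must hold; in canonical form it is 2*g = lim + 6 and (g >= lim + 2*t - 5 -> arr[t] + 3*g = 5).
Before arr[1] := t + 2: 2*g = lim + 6 and (g >= lim + 2*t - 5 -> store(arr, 1, t + 2)[t] + 3*g = 5)
Before t := 3*lim + 3*t - 3: 2*g = lim + 6 and (g >= 7*lim + 6*t - 11 -> store(arr, 1, 3*lim + 3*t - 1)[3*lim + 3*t - 3] + 3*g = 5)
Answer: WP = 2*g = lim + 6 and (g >= 7*lim + 6*t - 11 -> store(arr, 1, 3*lim + 3*t - 1)[3*lim + 3*t - 3] + 3*g = 5)


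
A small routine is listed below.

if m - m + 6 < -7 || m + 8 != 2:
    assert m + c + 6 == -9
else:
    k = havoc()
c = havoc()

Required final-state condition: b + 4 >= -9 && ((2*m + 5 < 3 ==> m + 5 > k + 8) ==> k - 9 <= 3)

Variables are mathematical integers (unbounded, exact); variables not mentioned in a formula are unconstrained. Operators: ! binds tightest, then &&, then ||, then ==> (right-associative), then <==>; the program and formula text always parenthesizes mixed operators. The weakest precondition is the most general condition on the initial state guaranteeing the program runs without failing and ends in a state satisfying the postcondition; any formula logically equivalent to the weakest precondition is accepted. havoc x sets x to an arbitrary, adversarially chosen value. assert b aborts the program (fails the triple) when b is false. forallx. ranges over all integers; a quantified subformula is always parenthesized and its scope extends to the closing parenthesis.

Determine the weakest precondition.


Working backward. After the program, the postcondition b + 4 >= -9 && ((2*m + 5 < 3 ==> m + 5 > k + 8) ==> k - 9 <= 3) must hold; in canonical form it is b >= -13 && ((2*m < -2 ==> m > k + 3) ==> k <= 12).
Before havoc c: b >= -13 && ((2*m < -2 ==> m > k + 3) ==> k <= 12)
Then branch requires c + m == -15 && b >= -13 && ((2*m < -2 ==> m > k + 3) ==> k <= 12); else branch requires forall k_1. (b >= -13 && ((2*m < -2 ==> m > k_1 + 3) ==> k_1 <= 12)).
Before the if: (m != -6 ==> (c + m == -15 && b >= -13 && ((2*m < -2 ==> m > k + 3) ==> k <= 12))) && ((!(m != -6)) ==> (forall k_1. (b >= -13 && ((2*m < -2 ==> m > k_1 + 3) ==> k_1 <= 12))))
Answer: WP = (m != -6 ==> (c + m == -15 && b >= -13 && ((2*m < -2 ==> m > k + 3) ==> k <= 12))) && ((!(m != -6)) ==> (forall k_1. (b >= -13 && ((2*m < -2 ==> m > k_1 + 3) ==> k_1 <= 12))))


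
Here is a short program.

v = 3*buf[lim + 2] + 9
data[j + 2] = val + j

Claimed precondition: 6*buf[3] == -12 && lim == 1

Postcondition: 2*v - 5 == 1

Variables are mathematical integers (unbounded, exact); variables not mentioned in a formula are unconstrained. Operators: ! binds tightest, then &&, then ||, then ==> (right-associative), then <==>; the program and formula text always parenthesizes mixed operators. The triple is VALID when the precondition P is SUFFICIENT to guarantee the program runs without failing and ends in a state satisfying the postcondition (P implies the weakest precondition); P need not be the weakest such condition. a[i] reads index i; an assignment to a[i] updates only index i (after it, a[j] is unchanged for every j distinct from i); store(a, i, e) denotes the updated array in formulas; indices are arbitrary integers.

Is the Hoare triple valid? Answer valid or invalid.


Working backward. After the program, the postcondition 2*v - 5 == 1 must hold; in canonical form it is 2*v == 6.
Before data[j + 2] := val + j: 2*v == 6
Before v := 3*buf[lim + 2] + 9: 6*buf[lim + 2] == -12
The weakest precondition is 6*buf[lim + 2] == -12.
Check whether 6*buf[3] == -12 && lim == 1 implies it.
Every state satisfying the precondition satisfies the weakest precondition: the implication holds.
Answer: valid


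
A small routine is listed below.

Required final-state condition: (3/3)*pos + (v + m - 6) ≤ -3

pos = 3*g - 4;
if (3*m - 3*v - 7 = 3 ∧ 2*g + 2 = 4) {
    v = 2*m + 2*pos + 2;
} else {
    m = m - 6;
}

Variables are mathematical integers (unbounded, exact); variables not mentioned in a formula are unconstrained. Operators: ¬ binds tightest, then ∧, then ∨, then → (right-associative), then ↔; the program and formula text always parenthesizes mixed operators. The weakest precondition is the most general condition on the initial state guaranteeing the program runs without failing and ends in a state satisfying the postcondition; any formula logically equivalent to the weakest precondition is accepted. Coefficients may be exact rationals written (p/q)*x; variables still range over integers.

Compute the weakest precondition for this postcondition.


Working backward. After the program, the postcondition (3/3)*pos + (v + m - 6) ≤ -3 must hold; in canonical form it is m + pos + v ≤ 3.
Then branch requires 3*m + 3*pos ≤ 1; else branch requires m + pos + v ≤ 9.
Before the if: ((3*m = 3*v + 10 ∧ 2*g = 2) → 3*m + 3*pos ≤ 1) ∧ ((¬(3*m = 3*v + 10 ∧ 2*g = 2)) → m + pos + v ≤ 9)
Before pos := 3*g - 4: ((3*m = 3*v + 10 ∧ 2*g = 2) → 9*g + 3*m ≤ 13) ∧ ((¬(3*m = 3*v + 10 ∧ 2*g = 2)) → 3*g + m + v ≤ 13)
Answer: WP = ((3*m = 3*v + 10 ∧ 2*g = 2) → 9*g + 3*m ≤ 13) ∧ ((¬(3*m = 3*v + 10 ∧ 2*g = 2)) → 3*g + m + v ≤ 13)


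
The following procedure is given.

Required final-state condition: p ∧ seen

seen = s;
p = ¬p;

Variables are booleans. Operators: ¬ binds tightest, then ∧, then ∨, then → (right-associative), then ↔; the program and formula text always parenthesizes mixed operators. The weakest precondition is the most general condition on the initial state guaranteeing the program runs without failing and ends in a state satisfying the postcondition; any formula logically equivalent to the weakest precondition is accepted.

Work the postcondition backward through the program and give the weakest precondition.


Working backward. After the program, p ∧ seen must hold.
Before p := ¬p: (¬p) ∧ seen
Before seen := s: (¬p) ∧ s
Answer: WP = (¬p) ∧ s


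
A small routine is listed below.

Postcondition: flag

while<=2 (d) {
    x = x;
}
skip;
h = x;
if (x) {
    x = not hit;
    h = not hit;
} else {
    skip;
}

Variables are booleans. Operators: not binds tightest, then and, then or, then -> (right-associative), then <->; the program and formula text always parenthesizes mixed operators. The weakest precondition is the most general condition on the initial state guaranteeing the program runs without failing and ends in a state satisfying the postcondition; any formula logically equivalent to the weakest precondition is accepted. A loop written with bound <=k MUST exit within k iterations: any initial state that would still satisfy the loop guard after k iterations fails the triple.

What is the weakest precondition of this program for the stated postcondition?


Working backward. After the program, flag must hold.
Then branch requires flag; else branch requires flag.
Before the if: (x -> flag) and ((not x) -> flag)
Before h := x: (x -> flag) and ((not x) -> flag)
Before skip: (x -> flag) and ((not x) -> flag)
Before the loop (bound <=2), unroll the exhaustion recursion (WP_0 = exit-now case; WP_j = one more guarded iteration, up to j = 2):
  WP_0: (not d) and (x -> flag) and ((not x) -> flag)
  WP_1: (d -> ((not d) and (x -> flag) and ((not x) -> flag))) and ((not d) -> ((x -> flag) and ((not x) -> flag)))
  WP_2: (d -> ((d -> ((not d) and (x -> flag) and ((not x) -> flag))) and ((not d) -> ((x -> flag) and ((not x) -> flag))))) and ((not d) -> ((x -> flag) and ((not x) -> flag)))
So before the loop: (d -> ((d -> ((not d) and (x -> flag) and ((not x) -> flag))) and ((not d) -> ((x -> flag) and ((not x) -> flag))))) and ((not d) -> ((x -> flag) and ((not x) -> flag)))
Answer: WP = (d -> ((d -> ((not d) and (x -> flag) and ((not x) -> flag))) and ((not d) -> ((x -> flag) and ((not x) -> flag))))) and ((not d) -> ((x -> flag) and ((not x) -> flag)))


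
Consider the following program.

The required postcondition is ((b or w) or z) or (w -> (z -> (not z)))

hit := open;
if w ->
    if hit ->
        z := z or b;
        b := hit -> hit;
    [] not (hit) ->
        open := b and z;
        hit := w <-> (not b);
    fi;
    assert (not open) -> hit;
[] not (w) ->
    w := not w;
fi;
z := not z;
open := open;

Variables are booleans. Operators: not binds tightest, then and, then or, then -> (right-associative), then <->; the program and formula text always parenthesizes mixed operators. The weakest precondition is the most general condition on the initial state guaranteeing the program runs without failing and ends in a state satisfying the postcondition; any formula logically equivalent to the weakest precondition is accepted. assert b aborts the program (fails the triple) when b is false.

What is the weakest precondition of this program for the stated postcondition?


Working backward. After the program, the postcondition ((b or w) or z) or (w -> (z -> (not z))) must hold; in canonical form it is b or w or z or (w -> (z -> (not z))).
Before open := open: b or w or z or (w -> (z -> (not z)))
Before z := not z: b or w or (not z) or (w -> ((not z) -> z))
Then branch requires (hit -> ((not open) -> hit)) and ((not hit) -> (((not (b and z)) -> (w <-> (not b))) and (b or w or (not z) or (w -> ((not z) -> z))))); else branch requires b or (not w) or (not z) or ((not w) -> ((not z) -> z)).
Before the if: (w -> ((hit -> ((not open) -> hit)) and ((not hit) -> (((not (b and z)) -> (w <-> (not b))) and (b or w or (not z) or (w -> ((not z) -> z))))))) and ((not w) -> (b or (not w) or (not z) or ((not w) -> ((not z) -> z))))
Before hit := open: (w -> ((open -> ((not open) -> open)) and ((not open) -> (((not (b and z)) -> (w <-> (not b))) and (b or w or (not z) or (w -> ((not z) -> z))))))) and ((not w) -> (b or (not w) or (not z) or ((not w) -> ((not z) -> z))))
Answer: WP = (w -> ((open -> ((not open) -> open)) and ((not open) -> (((not (b and z)) -> (w <-> (not b))) and (b or w or (not z) or (w -> ((not z) -> z))))))) and ((not w) -> (b or (not w) or (not z) or ((not w) -> ((not z) -> z))))


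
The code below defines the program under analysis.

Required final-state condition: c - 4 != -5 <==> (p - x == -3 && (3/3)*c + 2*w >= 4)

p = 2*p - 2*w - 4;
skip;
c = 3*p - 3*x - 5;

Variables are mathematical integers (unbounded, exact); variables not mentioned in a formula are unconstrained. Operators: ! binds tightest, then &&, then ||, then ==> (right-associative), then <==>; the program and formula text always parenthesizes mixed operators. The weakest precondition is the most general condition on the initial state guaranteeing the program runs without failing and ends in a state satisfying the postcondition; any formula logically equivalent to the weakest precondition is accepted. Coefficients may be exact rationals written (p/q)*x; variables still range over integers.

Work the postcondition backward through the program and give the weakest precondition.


Working backward. After the program, the postcondition c - 4 != -5 <==> (p - x == -3 && (3/3)*c + 2*w >= 4) must hold; in canonical form it is c != -1 <==> (p == x - 3 && c + 2*w >= 4).
Before c := 3*p - 3*x - 5: 3*p != 3*x + 4 <==> (p == x - 3 && 3*p + 2*w >= 3*x + 9)
Before skip: 3*p != 3*x + 4 <==> (p == x - 3 && 3*p + 2*w >= 3*x + 9)
Before p := 2*p - 2*w - 4: 6*p != 6*w + 3*x + 16 <==> (2*p == 2*w + x + 1 && 6*p >= 4*w + 3*x + 21)
Answer: WP = 6*p != 6*w + 3*x + 16 <==> (2*p == 2*w + x + 1 && 6*p >= 4*w + 3*x + 21)


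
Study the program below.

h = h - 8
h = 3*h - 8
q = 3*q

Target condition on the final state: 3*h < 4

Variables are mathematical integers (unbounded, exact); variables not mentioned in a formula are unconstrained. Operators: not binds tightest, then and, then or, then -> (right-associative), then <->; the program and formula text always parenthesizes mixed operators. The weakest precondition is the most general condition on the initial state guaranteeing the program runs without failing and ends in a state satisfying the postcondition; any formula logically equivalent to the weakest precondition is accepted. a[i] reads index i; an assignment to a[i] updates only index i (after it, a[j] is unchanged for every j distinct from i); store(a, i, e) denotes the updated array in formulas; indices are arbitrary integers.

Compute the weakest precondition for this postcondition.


Working backward. After the program, 3*h < 4 must hold.
Before q := 3*q: 3*h < 4
Before h := 3*h - 8: 9*h < 28
Before h := h - 8: 9*h < 100
Answer: WP = 9*h < 100


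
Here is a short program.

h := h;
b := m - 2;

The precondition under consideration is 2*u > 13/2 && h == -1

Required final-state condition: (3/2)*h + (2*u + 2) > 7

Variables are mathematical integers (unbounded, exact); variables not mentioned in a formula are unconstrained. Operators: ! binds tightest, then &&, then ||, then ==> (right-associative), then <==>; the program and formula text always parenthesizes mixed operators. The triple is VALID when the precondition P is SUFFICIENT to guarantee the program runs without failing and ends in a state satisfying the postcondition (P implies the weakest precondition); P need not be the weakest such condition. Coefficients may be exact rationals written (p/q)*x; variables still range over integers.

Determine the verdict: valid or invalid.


Working backward. After the program, the postcondition (3/2)*h + (2*u + 2) > 7 must hold; in canonical form it is (3/2)*h + 2*u > 5.
Before b := m - 2: (3/2)*h + 2*u > 5
Before h := h: (3/2)*h + 2*u > 5
The weakest precondition is (3/2)*h + 2*u > 5.
Check whether 2*u > 13/2 && h == -1 implies it.
Every state satisfying the precondition satisfies the weakest precondition: the implication holds.
Answer: valid
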